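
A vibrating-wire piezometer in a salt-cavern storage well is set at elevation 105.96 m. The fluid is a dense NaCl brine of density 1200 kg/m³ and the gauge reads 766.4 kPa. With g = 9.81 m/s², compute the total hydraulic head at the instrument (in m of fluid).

h ≈ 171.06 m

ψ = P/(ρg) = 766.4×1000 / (1200 × 9.81) = 65.10 m.
h = z + ψ = 105.96 + 65.10 = 171.06 m.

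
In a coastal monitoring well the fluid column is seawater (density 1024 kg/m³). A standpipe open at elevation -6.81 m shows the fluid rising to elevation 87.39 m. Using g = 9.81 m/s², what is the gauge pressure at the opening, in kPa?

Pressure head ψ = h − z = 87.39 − (-6.81) = 94.20 m.
P = ρgψ = 1024 × 9.81 × 94.20 = 946280 Pa ≈ 946 kPa.

P ≈ 946 kPa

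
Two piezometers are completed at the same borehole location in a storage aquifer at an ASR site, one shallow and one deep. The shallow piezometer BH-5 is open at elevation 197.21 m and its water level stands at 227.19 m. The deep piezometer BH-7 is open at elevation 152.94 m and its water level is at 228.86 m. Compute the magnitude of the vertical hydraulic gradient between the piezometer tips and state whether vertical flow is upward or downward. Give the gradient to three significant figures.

|i_v| ≈ 0.0377; vertical flow is upward

Total head at BH-5: h = 227.19 m (water level in the standpipe).
Total head at BH-7: h = 228.86 m.
Δh = h(BH-5) − h(BH-7) = 227.19 − 228.86 = -1.67 m.
Vertical separation Δz = 197.21 − 152.94 = 44.27 m.
|i_v| = |Δh| / Δz = 1.67 / 44.27 = 0.0377.
Head is higher in the deep piezometer, so vertical flow is upward (discharge condition).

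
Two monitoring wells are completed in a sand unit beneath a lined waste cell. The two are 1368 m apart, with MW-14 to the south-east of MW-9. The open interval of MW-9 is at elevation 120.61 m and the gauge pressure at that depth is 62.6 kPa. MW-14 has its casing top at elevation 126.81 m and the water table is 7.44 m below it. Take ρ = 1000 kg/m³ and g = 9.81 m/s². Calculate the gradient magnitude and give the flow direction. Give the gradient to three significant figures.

i ≈ 0.00557; groundwater flows toward the south-east

Pressure head at MW-9: ψ = P/(ρg) = 62.6×1000 / (1000 × 9.81) = 6.38 m.
Total head at MW-9: h = z + ψ = 120.61 + 6.38 = 126.99 m.
Total head at MW-14: h = 126.81 − 7.44 = 119.37 m.
Head difference: h(MW-9) − h(MW-14) = 126.99 − 119.37 = 7.62 m.
Hydraulic gradient: i = |Δh| / L = 7.62 / 1368 = 0.00557.
Flow is from higher to lower head: from MW-9 toward MW-14, i.e. toward the south-east.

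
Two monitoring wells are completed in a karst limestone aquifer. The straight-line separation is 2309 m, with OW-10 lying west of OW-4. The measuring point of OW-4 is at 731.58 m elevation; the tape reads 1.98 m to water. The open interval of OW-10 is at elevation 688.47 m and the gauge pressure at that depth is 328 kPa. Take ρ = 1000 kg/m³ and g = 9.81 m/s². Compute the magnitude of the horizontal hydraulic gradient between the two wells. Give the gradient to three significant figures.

Total head at OW-4: h = 731.58 − 1.98 = 729.60 m.
Pressure head at OW-10: ψ = P/(ρg) = 328×1000 / (1000 × 9.81) = 33.44 m.
Total head at OW-10: h = z + ψ = 688.47 + 33.44 = 721.91 m.
Head difference: h(OW-4) − h(OW-10) = 729.60 − 721.91 = 7.69 m.
Hydraulic gradient: i = |Δh| / L = 7.69 / 2309 = 0.00333.

i ≈ 0.00333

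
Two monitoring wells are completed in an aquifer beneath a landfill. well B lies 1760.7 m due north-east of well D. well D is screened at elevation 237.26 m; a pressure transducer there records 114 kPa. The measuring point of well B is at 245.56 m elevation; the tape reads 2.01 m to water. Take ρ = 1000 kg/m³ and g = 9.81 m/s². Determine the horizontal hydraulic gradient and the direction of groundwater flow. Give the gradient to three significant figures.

i ≈ 0.00303; groundwater flows toward the north-east

Pressure head at well D: ψ = P/(ρg) = 114×1000 / (1000 × 9.81) = 11.62 m.
Total head at well D: h = z + ψ = 237.26 + 11.62 = 248.88 m.
Total head at well B: h = 245.56 − 2.01 = 243.55 m.
Head difference: h(well D) − h(well B) = 248.88 − 243.55 = 5.33 m.
Hydraulic gradient: i = |Δh| / L = 5.33 / 1760.7 = 0.00303.
Flow is from higher to lower head: from well D toward well B, i.e. toward the north-east.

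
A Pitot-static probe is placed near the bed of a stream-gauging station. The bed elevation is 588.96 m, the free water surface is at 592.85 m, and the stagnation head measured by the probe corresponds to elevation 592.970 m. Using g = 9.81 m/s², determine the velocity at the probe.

Near the bed, under hydrostatic conditions, the piezometric head (z + ψ) equals the free-surface elevation, 592.85 m.
Velocity head = total − piezometric = 592.970 − 592.85 = 0.120 m.
v = √(2g·h_v) = √(2 × 9.81 × 0.120) = 1.53 m/s.

v ≈ 1.53 m/s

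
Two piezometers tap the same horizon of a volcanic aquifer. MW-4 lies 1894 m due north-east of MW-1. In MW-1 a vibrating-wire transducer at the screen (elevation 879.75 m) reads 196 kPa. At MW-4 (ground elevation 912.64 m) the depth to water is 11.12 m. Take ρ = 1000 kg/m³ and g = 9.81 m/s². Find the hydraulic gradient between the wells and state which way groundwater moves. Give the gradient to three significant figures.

i ≈ 0.000945; groundwater flows toward the south-west

Pressure head at MW-1: ψ = P/(ρg) = 196×1000 / (1000 × 9.81) = 19.98 m.
Total head at MW-1: h = z + ψ = 879.75 + 19.98 = 899.73 m.
Total head at MW-4: h = 912.64 − 11.12 = 901.52 m.
Head difference: h(MW-1) − h(MW-4) = 899.73 − 901.52 = -1.79 m.
Hydraulic gradient: i = |Δh| / L = 1.79 / 1894 = 0.000945.
Flow is from higher to lower head: from MW-4 toward MW-1, i.e. toward the south-west.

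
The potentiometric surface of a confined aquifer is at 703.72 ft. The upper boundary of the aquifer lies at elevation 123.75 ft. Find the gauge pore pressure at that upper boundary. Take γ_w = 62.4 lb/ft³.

Pressure head at the aquifer top: ψ = h − z = 703.72 − 123.75 = 579.97 ft.
P = γψ/144 = 62.4 × 579.97 / 144 = 251 psi.

P ≈ 251 psi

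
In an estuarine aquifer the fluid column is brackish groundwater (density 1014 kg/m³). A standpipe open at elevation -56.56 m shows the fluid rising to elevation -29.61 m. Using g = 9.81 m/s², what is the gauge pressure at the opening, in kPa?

P ≈ 268 kPa

Pressure head ψ = h − z = -29.61 − (-56.56) = 26.95 m.
P = ρgψ = 1014 × 9.81 × 26.95 = 268081 Pa ≈ 268 kPa.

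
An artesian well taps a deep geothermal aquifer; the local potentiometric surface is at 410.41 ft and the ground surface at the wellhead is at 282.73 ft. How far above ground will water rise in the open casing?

Water rises to the potentiometric surface, so the rise above ground = 410.41 − 282.73 = 127.68 ft.

≈ 127.68 ft above ground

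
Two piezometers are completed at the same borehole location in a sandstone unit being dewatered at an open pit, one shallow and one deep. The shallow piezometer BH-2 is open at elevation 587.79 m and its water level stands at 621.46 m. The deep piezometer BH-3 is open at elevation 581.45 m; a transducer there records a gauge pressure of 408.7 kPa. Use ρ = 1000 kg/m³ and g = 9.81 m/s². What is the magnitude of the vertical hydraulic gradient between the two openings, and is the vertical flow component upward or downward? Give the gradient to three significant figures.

|i_v| ≈ 0.260; vertical flow is upward

Total head at BH-2: h = 621.46 m (water level in the standpipe).
Pressure head at BH-3: ψ = P/(ρg) = 408.7×1000 / (1000 × 9.81) = 41.66 m.
Total head at BH-3: h = z + ψ = 581.45 + 41.66 = 623.11 m.
Δh = h(BH-2) − h(BH-3) = 621.46 − 623.11 = -1.65 m.
Vertical separation Δz = 587.79 − 581.45 = 6.34 m.
|i_v| = |Δh| / Δz = 1.65 / 6.34 = 0.260.
Head is higher in the deep piezometer, so vertical flow is upward (discharge condition).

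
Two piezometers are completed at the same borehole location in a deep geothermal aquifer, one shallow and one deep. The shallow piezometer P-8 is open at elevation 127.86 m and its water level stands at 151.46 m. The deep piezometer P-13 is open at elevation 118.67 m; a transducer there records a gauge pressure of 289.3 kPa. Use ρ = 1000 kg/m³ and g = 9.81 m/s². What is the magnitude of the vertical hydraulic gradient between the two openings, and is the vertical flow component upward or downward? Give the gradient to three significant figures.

|i_v| ≈ 0.359; vertical flow is downward

Total head at P-8: h = 151.46 m (water level in the standpipe).
Pressure head at P-13: ψ = P/(ρg) = 289.3×1000 / (1000 × 9.81) = 29.49 m.
Total head at P-13: h = z + ψ = 118.67 + 29.49 = 148.16 m.
Δh = h(P-8) − h(P-13) = 151.46 − 148.16 = 3.30 m.
Vertical separation Δz = 127.86 − 118.67 = 9.19 m.
|i_v| = |Δh| / Δz = 3.30 / 9.19 = 0.359.
Head is higher in the shallow piezometer, so vertical flow is downward (recharge condition).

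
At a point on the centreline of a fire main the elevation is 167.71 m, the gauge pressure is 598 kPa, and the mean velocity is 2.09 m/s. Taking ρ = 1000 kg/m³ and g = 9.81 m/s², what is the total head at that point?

h ≈ 228.89 m

Pressure head ψ = P/(ρg) = 598×1000 / (1000 × 9.81) = 60.96 m.
Velocity head = v²/(2g) = 2.09² / (2 × 9.81) = 0.223 m.
h = z + ψ + v²/(2g) = 167.71 + 60.96 + 0.223 = 228.89 m.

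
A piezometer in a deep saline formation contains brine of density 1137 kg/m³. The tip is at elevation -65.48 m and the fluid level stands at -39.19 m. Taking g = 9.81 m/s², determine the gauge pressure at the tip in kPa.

Pressure head ψ = h − z = -39.19 − (-65.48) = 26.29 m.
P = ρgψ = 1137 × 9.81 × 26.29 = 293238 Pa ≈ 293 kPa.

P ≈ 293 kPa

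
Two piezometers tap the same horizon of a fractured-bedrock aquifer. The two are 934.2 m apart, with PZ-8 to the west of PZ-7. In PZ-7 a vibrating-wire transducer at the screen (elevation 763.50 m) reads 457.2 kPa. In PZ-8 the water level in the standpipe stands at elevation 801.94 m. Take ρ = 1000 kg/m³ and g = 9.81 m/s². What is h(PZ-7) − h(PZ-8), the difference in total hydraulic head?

Pressure head at PZ-7: ψ = P/(ρg) = 457.2×1000 / (1000 × 9.81) = 46.61 m.
Total head at PZ-7: h = z + ψ = 763.50 + 46.61 = 810.11 m.
Total head at PZ-8: h = 801.94 m (water level in the piezometer is the total head).
Head difference: h(PZ-7) − h(PZ-8) = 810.11 − 801.94 = 8.17 m.

Δh ≈ 8.17 m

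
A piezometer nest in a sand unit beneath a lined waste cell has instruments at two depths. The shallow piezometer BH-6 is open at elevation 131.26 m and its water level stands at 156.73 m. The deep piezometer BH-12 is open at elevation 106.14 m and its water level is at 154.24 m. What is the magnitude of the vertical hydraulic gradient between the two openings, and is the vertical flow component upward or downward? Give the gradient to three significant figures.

Total head at BH-6: h = 156.73 m (water level in the standpipe).
Total head at BH-12: h = 154.24 m.
Δh = h(BH-6) − h(BH-12) = 156.73 − 154.24 = 2.49 m.
Vertical separation Δz = 131.26 − 106.14 = 25.12 m.
|i_v| = |Δh| / Δz = 2.49 / 25.12 = 0.0991.
Head is higher in the shallow piezometer, so vertical flow is downward (recharge condition).

|i_v| ≈ 0.0991; vertical flow is downward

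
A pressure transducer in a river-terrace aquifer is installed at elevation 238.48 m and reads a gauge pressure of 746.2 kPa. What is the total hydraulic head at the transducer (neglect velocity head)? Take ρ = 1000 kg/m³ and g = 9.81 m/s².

h ≈ 314.55 m

ψ = P/(ρg) = 746.2×1000 / (1000 × 9.81) = 76.07 m.
h = z + ψ = 238.48 + 76.07 = 314.55 m.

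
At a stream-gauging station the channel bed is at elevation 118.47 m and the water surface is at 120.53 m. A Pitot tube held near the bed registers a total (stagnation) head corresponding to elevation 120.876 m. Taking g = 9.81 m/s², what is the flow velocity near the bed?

v ≈ 2.61 m/s

Near the bed, under hydrostatic conditions, the piezometric head (z + ψ) equals the free-surface elevation, 120.53 m.
Velocity head = total − piezometric = 120.876 − 120.53 = 0.346 m.
v = √(2g·h_v) = √(2 × 9.81 × 0.346) = 2.61 m/s.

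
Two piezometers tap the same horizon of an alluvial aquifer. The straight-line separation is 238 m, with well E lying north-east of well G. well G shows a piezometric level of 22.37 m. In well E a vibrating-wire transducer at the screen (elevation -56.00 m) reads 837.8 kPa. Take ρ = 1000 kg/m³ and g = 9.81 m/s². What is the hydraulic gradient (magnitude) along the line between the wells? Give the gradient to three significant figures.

Total head at well G: h = 22.37 m (water level in the piezometer is the total head).
Pressure head at well E: ψ = P/(ρg) = 837.8×1000 / (1000 × 9.81) = 85.40 m.
Total head at well E: h = z + ψ = -56.00 + 85.40 = 29.40 m.
Head difference: h(well G) − h(well E) = 22.37 − 29.40 = -7.03 m.
Hydraulic gradient: i = |Δh| / L = 7.03 / 238 = 0.0295.

i ≈ 0.0295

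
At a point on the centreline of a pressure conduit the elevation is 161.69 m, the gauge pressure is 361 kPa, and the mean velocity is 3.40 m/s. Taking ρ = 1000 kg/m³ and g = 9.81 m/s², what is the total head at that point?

Pressure head ψ = P/(ρg) = 361×1000 / (1000 × 9.81) = 36.80 m.
Velocity head = v²/(2g) = 3.40² / (2 × 9.81) = 0.589 m.
h = z + ψ + v²/(2g) = 161.69 + 36.80 + 0.589 = 199.08 m.

h ≈ 199.08 m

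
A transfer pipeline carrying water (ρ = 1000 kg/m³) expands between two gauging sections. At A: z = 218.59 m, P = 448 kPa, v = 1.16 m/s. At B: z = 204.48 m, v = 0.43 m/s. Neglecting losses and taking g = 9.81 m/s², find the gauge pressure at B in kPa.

P₂ ≈ 587 kPa

Pressure head at A: ψ₁ = P₁/(ρg) = 448×1000 / (1000 × 9.81) = 45.67 m.
Velocity heads: v₁²/2g = 1.16²/19.62 = 0.069 m; v₂²/2g = 0.43²/19.62 = 0.009 m.
Total head H = z₁ + ψ₁ + v₁²/2g = 218.59 + 45.67 + 0.069 = 264.33 m.
ψ₂ = H − z₂ − v₂²/2g = 264.33 − 204.48 − 0.009 = 59.84 m.
P₂ = ρgψ₂ = 1000 × 9.81 × 59.84 ≈ 587 kPa.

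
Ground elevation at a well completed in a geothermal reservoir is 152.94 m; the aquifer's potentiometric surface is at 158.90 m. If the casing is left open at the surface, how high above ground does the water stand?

≈ 5.96 m above ground

Water rises to the potentiometric surface, so the rise above ground = 158.90 − 152.94 = 5.96 m.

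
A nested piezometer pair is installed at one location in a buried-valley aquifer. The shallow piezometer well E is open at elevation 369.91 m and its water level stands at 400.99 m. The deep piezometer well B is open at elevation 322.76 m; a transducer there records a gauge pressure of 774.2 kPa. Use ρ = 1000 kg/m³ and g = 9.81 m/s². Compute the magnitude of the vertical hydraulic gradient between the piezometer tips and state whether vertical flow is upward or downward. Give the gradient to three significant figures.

|i_v| ≈ 0.0146; vertical flow is upward

Total head at well E: h = 400.99 m (water level in the standpipe).
Pressure head at well B: ψ = P/(ρg) = 774.2×1000 / (1000 × 9.81) = 78.92 m.
Total head at well B: h = z + ψ = 322.76 + 78.92 = 401.68 m.
Δh = h(well E) − h(well B) = 400.99 − 401.68 = -0.69 m.
Vertical separation Δz = 369.91 − 322.76 = 47.15 m.
|i_v| = |Δh| / Δz = 0.69 / 47.15 = 0.0146.
Head is higher in the deep piezometer, so vertical flow is upward (discharge condition).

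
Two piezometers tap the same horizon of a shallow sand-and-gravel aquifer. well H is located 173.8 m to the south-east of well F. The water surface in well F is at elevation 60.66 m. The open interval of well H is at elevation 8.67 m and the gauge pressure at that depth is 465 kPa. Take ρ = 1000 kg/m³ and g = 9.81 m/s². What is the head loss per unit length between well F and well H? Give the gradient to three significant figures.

i ≈ 0.0264 m/m

Total head at well F: h = 60.66 m (water level in the piezometer is the total head).
Pressure head at well H: ψ = P/(ρg) = 465×1000 / (1000 × 9.81) = 47.40 m.
Total head at well H: h = z + ψ = 8.67 + 47.40 = 56.07 m.
Head difference: h(well F) − h(well H) = 60.66 − 56.07 = 4.59 m.
Hydraulic gradient: i = |Δh| / L = 4.59 / 173.8 = 0.0264.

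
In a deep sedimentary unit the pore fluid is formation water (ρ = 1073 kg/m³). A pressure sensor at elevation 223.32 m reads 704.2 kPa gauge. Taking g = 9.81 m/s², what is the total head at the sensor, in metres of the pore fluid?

ψ = P/(ρg) = 704.2×1000 / (1073 × 9.81) = 66.90 m.
h = z + ψ = 223.32 + 66.90 = 290.22 m.

h ≈ 290.22 m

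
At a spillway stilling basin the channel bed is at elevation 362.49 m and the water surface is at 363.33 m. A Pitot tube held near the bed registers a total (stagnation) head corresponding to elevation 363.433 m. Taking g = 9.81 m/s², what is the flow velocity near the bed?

Near the bed, under hydrostatic conditions, the piezometric head (z + ψ) equals the free-surface elevation, 363.33 m.
Velocity head = total − piezometric = 363.433 − 363.33 = 0.103 m.
v = √(2g·h_v) = √(2 × 9.81 × 0.103) = 1.42 m/s.

v ≈ 1.42 m/s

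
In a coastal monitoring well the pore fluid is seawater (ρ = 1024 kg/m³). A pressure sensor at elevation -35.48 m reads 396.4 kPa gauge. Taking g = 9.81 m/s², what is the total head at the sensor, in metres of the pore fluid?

h ≈ 3.98 m

ψ = P/(ρg) = 396.4×1000 / (1024 × 9.81) = 39.46 m.
h = z + ψ = -35.48 + 39.46 = 3.98 m.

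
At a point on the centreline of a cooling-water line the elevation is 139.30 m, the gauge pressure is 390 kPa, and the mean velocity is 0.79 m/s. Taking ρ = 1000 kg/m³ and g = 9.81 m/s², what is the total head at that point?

Pressure head ψ = P/(ρg) = 390×1000 / (1000 × 9.81) = 39.76 m.
Velocity head = v²/(2g) = 0.79² / (2 × 9.81) = 0.032 m.
h = z + ψ + v²/(2g) = 139.30 + 39.76 + 0.032 = 179.09 m.

h ≈ 179.09 m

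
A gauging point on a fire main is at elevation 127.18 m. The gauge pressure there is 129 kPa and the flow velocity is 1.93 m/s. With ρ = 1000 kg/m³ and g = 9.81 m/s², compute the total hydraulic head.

h ≈ 140.52 m

Pressure head ψ = P/(ρg) = 129×1000 / (1000 × 9.81) = 13.15 m.
Velocity head = v²/(2g) = 1.93² / (2 × 9.81) = 0.190 m.
h = z + ψ + v²/(2g) = 127.18 + 13.15 + 0.190 = 140.52 m.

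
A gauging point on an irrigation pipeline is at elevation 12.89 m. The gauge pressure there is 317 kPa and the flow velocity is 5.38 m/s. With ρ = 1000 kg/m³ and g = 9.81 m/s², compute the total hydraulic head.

Pressure head ψ = P/(ρg) = 317×1000 / (1000 × 9.81) = 32.31 m.
Velocity head = v²/(2g) = 5.38² / (2 × 9.81) = 1.475 m.
h = z + ψ + v²/(2g) = 12.89 + 32.31 + 1.475 = 46.68 m.

h ≈ 46.68 m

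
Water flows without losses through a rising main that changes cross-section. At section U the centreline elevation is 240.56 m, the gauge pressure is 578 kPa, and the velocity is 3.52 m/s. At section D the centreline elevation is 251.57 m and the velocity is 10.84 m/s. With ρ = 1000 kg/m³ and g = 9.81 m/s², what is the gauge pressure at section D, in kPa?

P₂ ≈ 417 kPa

Pressure head at U: ψ₁ = P₁/(ρg) = 578×1000 / (1000 × 9.81) = 58.92 m.
Velocity heads: v₁²/2g = 3.52²/19.62 = 0.632 m; v₂²/2g = 10.84²/19.62 = 5.989 m.
Total head H = z₁ + ψ₁ + v₁²/2g = 240.56 + 58.92 + 0.632 = 300.11 m.
ψ₂ = H − z₂ − v₂²/2g = 300.11 − 251.57 − 5.989 = 42.55 m.
P₂ = ρgψ₂ = 1000 × 9.81 × 42.55 ≈ 417 kPa.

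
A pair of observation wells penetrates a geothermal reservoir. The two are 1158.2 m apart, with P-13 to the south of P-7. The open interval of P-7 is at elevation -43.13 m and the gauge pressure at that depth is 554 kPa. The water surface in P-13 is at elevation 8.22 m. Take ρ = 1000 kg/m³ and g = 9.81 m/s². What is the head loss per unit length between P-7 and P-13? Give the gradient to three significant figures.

Pressure head at P-7: ψ = P/(ρg) = 554×1000 / (1000 × 9.81) = 56.47 m.
Total head at P-7: h = z + ψ = -43.13 + 56.47 = 13.34 m.
Total head at P-13: h = 8.22 m (water level in the piezometer is the total head).
Head difference: h(P-7) − h(P-13) = 13.34 − 8.22 = 5.12 m.
Hydraulic gradient: i = |Δh| / L = 5.12 / 1158.2 = 0.00442.

i ≈ 0.00442 m/m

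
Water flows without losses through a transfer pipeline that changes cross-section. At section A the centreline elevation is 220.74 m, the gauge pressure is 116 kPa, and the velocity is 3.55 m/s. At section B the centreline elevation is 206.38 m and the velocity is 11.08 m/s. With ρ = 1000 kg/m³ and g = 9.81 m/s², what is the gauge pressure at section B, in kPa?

Pressure head at A: ψ₁ = P₁/(ρg) = 116×1000 / (1000 × 9.81) = 11.82 m.
Velocity heads: v₁²/2g = 3.55²/19.62 = 0.642 m; v₂²/2g = 11.08²/19.62 = 6.257 m.
Total head H = z₁ + ψ₁ + v₁²/2g = 220.74 + 11.82 + 0.642 = 233.20 m.
ψ₂ = H − z₂ − v₂²/2g = 233.20 − 206.38 − 6.257 = 20.56 m.
P₂ = ρgψ₂ = 1000 × 9.81 × 20.56 ≈ 202 kPa.

P₂ ≈ 202 kPa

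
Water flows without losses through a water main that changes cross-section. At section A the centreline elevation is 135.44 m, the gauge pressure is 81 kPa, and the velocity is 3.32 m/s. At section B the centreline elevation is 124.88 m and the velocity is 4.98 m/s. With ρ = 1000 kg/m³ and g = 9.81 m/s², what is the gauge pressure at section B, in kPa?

P₂ ≈ 178 kPa

Pressure head at A: ψ₁ = P₁/(ρg) = 81×1000 / (1000 × 9.81) = 8.26 m.
Velocity heads: v₁²/2g = 3.32²/19.62 = 0.562 m; v₂²/2g = 4.98²/19.62 = 1.264 m.
Total head H = z₁ + ψ₁ + v₁²/2g = 135.44 + 8.26 + 0.562 = 144.26 m.
ψ₂ = H − z₂ − v₂²/2g = 144.26 − 124.88 − 1.264 = 18.12 m.
P₂ = ρgψ₂ = 1000 × 9.81 × 18.12 ≈ 178 kPa.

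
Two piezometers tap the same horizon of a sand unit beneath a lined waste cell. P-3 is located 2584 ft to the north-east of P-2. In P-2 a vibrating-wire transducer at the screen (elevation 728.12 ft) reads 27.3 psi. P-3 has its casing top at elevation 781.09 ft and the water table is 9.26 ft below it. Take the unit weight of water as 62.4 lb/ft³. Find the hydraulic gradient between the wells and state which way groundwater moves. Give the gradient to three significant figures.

i ≈ 0.00747; groundwater flows toward the north-east

Pressure head at P-2: ψ = 144·P/γ = 144 × 27.3 / 62.4 = 63.00 ft.
Total head at P-2: h = z + ψ = 728.12 + 63.00 = 791.12 ft.
Total head at P-3: h = 781.09 − 9.26 = 771.83 ft.
Head difference: h(P-2) − h(P-3) = 791.12 − 771.83 = 19.29 ft.
Hydraulic gradient: i = |Δh| / L = 19.29 / 2584 = 0.00747.
Flow is from higher to lower head: from P-2 toward P-3, i.e. toward the north-east.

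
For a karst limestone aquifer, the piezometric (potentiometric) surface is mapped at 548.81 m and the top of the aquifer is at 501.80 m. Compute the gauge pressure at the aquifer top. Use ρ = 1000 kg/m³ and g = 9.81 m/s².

Pressure head at the aquifer top: ψ = h − z = 548.81 − 501.80 = 47.01 m.
P = ρgψ = 1000 × 9.81 × 47.01 = 461168 Pa ≈ 461 kPa.

P ≈ 461 kPa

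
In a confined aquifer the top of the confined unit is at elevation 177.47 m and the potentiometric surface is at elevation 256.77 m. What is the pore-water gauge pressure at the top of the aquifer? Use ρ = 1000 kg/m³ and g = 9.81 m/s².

P ≈ 778 kPa

Pressure head at the aquifer top: ψ = h − z = 256.77 − 177.47 = 79.30 m.
P = ρgψ = 1000 × 9.81 × 79.30 = 777933 Pa ≈ 778 kPa.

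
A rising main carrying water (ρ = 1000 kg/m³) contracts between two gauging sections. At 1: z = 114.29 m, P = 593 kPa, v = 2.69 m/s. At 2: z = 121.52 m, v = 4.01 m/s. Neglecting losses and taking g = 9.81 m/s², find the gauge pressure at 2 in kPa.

Pressure head at 1: ψ₁ = P₁/(ρg) = 593×1000 / (1000 × 9.81) = 60.45 m.
Velocity heads: v₁²/2g = 2.69²/19.62 = 0.369 m; v₂²/2g = 4.01²/19.62 = 0.820 m.
Total head H = z₁ + ψ₁ + v₁²/2g = 114.29 + 60.45 + 0.369 = 175.11 m.
ψ₂ = H − z₂ − v₂²/2g = 175.11 − 121.52 − 0.820 = 52.77 m.
P₂ = ρgψ₂ = 1000 × 9.81 × 52.77 ≈ 518 kPa.

P₂ ≈ 518 kPa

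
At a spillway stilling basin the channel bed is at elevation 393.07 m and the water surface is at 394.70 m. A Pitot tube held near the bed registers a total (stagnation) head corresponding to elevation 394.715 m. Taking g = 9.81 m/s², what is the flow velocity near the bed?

v ≈ 0.542 m/s

Near the bed, under hydrostatic conditions, the piezometric head (z + ψ) equals the free-surface elevation, 394.70 m.
Velocity head = total − piezometric = 394.715 − 394.70 = 0.015 m.
v = √(2g·h_v) = √(2 × 9.81 × 0.015) = 0.542 m/s.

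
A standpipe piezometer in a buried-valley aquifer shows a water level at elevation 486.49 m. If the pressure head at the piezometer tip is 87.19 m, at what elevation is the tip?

z ≈ 399.30 m

z = h − ψ = 486.49 − 87.19 = 399.30 m.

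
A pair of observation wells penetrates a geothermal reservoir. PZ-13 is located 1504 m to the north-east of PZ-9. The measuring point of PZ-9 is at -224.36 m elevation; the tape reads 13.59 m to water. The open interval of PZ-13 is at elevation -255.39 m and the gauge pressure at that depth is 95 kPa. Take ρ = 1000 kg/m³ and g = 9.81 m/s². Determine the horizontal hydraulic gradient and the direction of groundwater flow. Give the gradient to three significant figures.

i ≈ 0.00516; groundwater flows toward the north-east

Total head at PZ-9: h = -224.36 − 13.59 = -237.95 m.
Pressure head at PZ-13: ψ = P/(ρg) = 95×1000 / (1000 × 9.81) = 9.68 m.
Total head at PZ-13: h = z + ψ = -255.39 + 9.68 = -245.71 m.
Head difference: h(PZ-9) − h(PZ-13) = -237.95 − (-245.71) = 7.76 m.
Hydraulic gradient: i = |Δh| / L = 7.76 / 1504 = 0.00516.
Flow is from higher to lower head: from PZ-9 toward PZ-13, i.e. toward the north-east.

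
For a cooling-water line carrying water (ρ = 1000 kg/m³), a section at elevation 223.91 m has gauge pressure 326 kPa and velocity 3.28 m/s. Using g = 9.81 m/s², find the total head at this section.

Pressure head ψ = P/(ρg) = 326×1000 / (1000 × 9.81) = 33.23 m.
Velocity head = v²/(2g) = 3.28² / (2 × 9.81) = 0.548 m.
h = z + ψ + v²/(2g) = 223.91 + 33.23 + 0.548 = 257.69 m.

h ≈ 257.69 m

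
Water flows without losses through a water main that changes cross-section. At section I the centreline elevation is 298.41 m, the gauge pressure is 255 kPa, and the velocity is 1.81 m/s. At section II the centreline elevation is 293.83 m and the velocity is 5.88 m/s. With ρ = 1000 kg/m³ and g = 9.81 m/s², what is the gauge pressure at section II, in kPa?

Pressure head at I: ψ₁ = P₁/(ρg) = 255×1000 / (1000 × 9.81) = 25.99 m.
Velocity heads: v₁²/2g = 1.81²/19.62 = 0.167 m; v₂²/2g = 5.88²/19.62 = 1.762 m.
Total head H = z₁ + ψ₁ + v₁²/2g = 298.41 + 25.99 + 0.167 = 324.57 m.
ψ₂ = H − z₂ − v₂²/2g = 324.57 − 293.83 − 1.762 = 28.98 m.
P₂ = ρgψ₂ = 1000 × 9.81 × 28.98 ≈ 284 kPa.

P₂ ≈ 284 kPa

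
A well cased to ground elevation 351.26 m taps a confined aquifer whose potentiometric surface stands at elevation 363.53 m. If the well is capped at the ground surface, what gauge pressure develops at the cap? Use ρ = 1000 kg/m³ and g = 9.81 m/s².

P ≈ 120 kPa

Head above the cap: Δh = 363.53 − 351.26 = 12.27 m.
P = ρgΔh = 1000 × 9.81 × 12.27 = 120369 Pa ≈ 120 kPa.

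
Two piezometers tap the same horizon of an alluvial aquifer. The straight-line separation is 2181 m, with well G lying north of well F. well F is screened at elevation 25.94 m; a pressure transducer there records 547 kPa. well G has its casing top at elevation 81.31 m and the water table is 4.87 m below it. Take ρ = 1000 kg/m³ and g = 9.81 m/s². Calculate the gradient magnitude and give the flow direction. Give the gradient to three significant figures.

i ≈ 0.00241; groundwater flows toward the north

Pressure head at well F: ψ = P/(ρg) = 547×1000 / (1000 × 9.81) = 55.76 m.
Total head at well F: h = z + ψ = 25.94 + 55.76 = 81.70 m.
Total head at well G: h = 81.31 − 4.87 = 76.44 m.
Head difference: h(well F) − h(well G) = 81.70 − 76.44 = 5.26 m.
Hydraulic gradient: i = |Δh| / L = 5.26 / 2181 = 0.00241.
Flow is from higher to lower head: from well F toward well G, i.e. toward the north.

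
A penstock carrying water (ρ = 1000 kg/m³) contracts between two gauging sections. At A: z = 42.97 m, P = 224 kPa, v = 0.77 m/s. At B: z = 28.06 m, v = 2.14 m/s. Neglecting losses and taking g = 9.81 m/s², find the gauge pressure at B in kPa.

Pressure head at A: ψ₁ = P₁/(ρg) = 224×1000 / (1000 × 9.81) = 22.83 m.
Velocity heads: v₁²/2g = 0.77²/19.62 = 0.030 m; v₂²/2g = 2.14²/19.62 = 0.233 m.
Total head H = z₁ + ψ₁ + v₁²/2g = 42.97 + 22.83 + 0.030 = 65.83 m.
ψ₂ = H − z₂ − v₂²/2g = 65.83 − 28.06 − 0.233 = 37.54 m.
P₂ = ρgψ₂ = 1000 × 9.81 × 37.54 ≈ 368 kPa.

P₂ ≈ 368 kPa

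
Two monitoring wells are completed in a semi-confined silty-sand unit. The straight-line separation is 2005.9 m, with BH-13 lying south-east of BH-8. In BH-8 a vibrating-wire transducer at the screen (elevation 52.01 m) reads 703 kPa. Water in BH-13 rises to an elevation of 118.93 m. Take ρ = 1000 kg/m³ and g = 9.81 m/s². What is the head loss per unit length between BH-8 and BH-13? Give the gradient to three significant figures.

i ≈ 0.00236 m/m

Pressure head at BH-8: ψ = P/(ρg) = 703×1000 / (1000 × 9.81) = 71.66 m.
Total head at BH-8: h = z + ψ = 52.01 + 71.66 = 123.67 m.
Total head at BH-13: h = 118.93 m (water level in the piezometer is the total head).
Head difference: h(BH-8) − h(BH-13) = 123.67 − 118.93 = 4.74 m.
Hydraulic gradient: i = |Δh| / L = 4.74 / 2005.9 = 0.00236.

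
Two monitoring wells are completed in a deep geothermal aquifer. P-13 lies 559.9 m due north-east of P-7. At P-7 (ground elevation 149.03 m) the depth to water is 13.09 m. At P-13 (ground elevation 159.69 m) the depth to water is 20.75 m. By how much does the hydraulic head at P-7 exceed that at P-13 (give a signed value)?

Total head at P-7: h = 149.03 − 13.09 = 135.94 m.
Total head at P-13: h = 159.69 − 20.75 = 138.94 m.
Head difference: h(P-7) − h(P-13) = 135.94 − 138.94 = -3.00 m.

Δh ≈ -3.00 m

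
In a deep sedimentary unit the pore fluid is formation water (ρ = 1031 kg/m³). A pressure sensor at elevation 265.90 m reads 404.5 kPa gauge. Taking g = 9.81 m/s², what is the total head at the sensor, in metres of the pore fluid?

ψ = P/(ρg) = 404.5×1000 / (1031 × 9.81) = 39.99 m.
h = z + ψ = 265.90 + 39.99 = 305.89 m.

h ≈ 305.89 m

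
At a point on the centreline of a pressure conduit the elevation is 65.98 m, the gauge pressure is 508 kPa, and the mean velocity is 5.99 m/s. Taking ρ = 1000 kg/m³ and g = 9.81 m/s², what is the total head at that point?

h ≈ 119.59 m

Pressure head ψ = P/(ρg) = 508×1000 / (1000 × 9.81) = 51.78 m.
Velocity head = v²/(2g) = 5.99² / (2 × 9.81) = 1.829 m.
h = z + ψ + v²/(2g) = 65.98 + 51.78 + 1.829 = 119.59 m.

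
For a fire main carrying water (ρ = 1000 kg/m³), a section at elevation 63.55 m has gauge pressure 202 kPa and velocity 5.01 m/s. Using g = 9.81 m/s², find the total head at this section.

Pressure head ψ = P/(ρg) = 202×1000 / (1000 × 9.81) = 20.59 m.
Velocity head = v²/(2g) = 5.01² / (2 × 9.81) = 1.279 m.
h = z + ψ + v²/(2g) = 63.55 + 20.59 + 1.279 = 85.42 m.

h ≈ 85.42 m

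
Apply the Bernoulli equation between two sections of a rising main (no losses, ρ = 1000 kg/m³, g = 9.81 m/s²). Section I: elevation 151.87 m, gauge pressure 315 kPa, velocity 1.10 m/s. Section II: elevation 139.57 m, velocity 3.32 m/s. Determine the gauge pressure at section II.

P₂ ≈ 431 kPa

Pressure head at I: ψ₁ = P₁/(ρg) = 315×1000 / (1000 × 9.81) = 32.11 m.
Velocity heads: v₁²/2g = 1.10²/19.62 = 0.062 m; v₂²/2g = 3.32²/19.62 = 0.562 m.
Total head H = z₁ + ψ₁ + v₁²/2g = 151.87 + 32.11 + 0.062 = 184.04 m.
ψ₂ = H − z₂ − v₂²/2g = 184.04 − 139.57 − 0.562 = 43.91 m.
P₂ = ρgψ₂ = 1000 × 9.81 × 43.91 ≈ 431 kPa.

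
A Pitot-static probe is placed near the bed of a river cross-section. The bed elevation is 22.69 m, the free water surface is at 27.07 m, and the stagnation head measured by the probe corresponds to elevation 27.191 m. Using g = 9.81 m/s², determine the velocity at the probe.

v ≈ 1.54 m/s

Near the bed, under hydrostatic conditions, the piezometric head (z + ψ) equals the free-surface elevation, 27.07 m.
Velocity head = total − piezometric = 27.191 − 27.07 = 0.121 m.
v = √(2g·h_v) = √(2 × 9.81 × 0.121) = 1.54 m/s.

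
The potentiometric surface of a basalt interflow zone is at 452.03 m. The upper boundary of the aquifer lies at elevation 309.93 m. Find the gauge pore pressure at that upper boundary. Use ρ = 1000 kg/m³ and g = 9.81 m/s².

P ≈ 1390 kPa

Pressure head at the aquifer top: ψ = h − z = 452.03 − 309.93 = 142.10 m.
P = ρgψ = 1000 × 9.81 × 142.10 = 1394001 Pa ≈ 1390 kPa.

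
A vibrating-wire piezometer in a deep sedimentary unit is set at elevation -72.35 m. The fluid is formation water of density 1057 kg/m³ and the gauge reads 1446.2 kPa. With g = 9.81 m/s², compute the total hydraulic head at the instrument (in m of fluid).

ψ = P/(ρg) = 1446.2×1000 / (1057 × 9.81) = 139.47 m.
h = z + ψ = -72.35 + 139.47 = 67.12 m.

h ≈ 67.12 m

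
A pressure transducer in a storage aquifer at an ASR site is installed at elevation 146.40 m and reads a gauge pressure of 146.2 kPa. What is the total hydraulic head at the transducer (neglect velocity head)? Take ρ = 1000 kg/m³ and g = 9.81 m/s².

h ≈ 161.30 m

ψ = P/(ρg) = 146.2×1000 / (1000 × 9.81) = 14.90 m.
h = z + ψ = 146.40 + 14.90 = 161.30 m.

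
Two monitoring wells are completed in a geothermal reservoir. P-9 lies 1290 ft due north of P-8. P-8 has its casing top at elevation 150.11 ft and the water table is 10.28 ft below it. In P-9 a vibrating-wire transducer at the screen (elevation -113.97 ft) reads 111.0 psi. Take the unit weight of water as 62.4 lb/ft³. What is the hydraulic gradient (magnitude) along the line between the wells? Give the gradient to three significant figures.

Total head at P-8: h = 150.11 − 10.28 = 139.83 ft.
Pressure head at P-9: ψ = 144·P/γ = 144 × 111.0 / 62.4 = 256.15 ft.
Total head at P-9: h = z + ψ = -113.97 + 256.15 = 142.18 ft.
Head difference: h(P-8) − h(P-9) = 139.83 − 142.18 = -2.35 ft.
Hydraulic gradient: i = |Δh| / L = 2.35 / 1290 = 0.00182.

i ≈ 0.00182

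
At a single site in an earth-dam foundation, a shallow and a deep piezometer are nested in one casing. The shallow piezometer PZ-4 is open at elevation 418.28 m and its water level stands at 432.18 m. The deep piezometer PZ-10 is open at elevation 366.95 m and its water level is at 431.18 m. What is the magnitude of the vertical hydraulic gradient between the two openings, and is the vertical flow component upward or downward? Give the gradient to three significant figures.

|i_v| ≈ 0.0195; vertical flow is downward

Total head at PZ-4: h = 432.18 m (water level in the standpipe).
Total head at PZ-10: h = 431.18 m.
Δh = h(PZ-4) − h(PZ-10) = 432.18 − 431.18 = 1.00 m.
Vertical separation Δz = 418.28 − 366.95 = 51.33 m.
|i_v| = |Δh| / Δz = 1.00 / 51.33 = 0.0195.
Head is higher in the shallow piezometer, so vertical flow is downward (recharge condition).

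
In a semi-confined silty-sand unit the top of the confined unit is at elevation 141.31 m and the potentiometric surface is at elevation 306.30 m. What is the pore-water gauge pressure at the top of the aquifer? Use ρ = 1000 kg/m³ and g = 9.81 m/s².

P ≈ 1620 kPa

Pressure head at the aquifer top: ψ = h − z = 306.30 − 141.31 = 164.99 m.
P = ρgψ = 1000 × 9.81 × 164.99 = 1618552 Pa ≈ 1620 kPa.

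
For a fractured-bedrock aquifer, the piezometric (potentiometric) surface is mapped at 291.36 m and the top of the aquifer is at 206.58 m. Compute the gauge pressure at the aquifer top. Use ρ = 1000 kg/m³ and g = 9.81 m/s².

P ≈ 832 kPa

Pressure head at the aquifer top: ψ = h − z = 291.36 − 206.58 = 84.78 m.
P = ρgψ = 1000 × 9.81 × 84.78 = 831692 Pa ≈ 832 kPa.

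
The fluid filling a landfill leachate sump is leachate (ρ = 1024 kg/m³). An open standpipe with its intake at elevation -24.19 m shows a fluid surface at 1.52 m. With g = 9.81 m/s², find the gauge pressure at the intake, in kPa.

Pressure head ψ = h − z = 1.52 − (-24.19) = 25.71 m.
P = ρgψ = 1024 × 9.81 × 25.71 = 258268 Pa ≈ 258 kPa.

P ≈ 258 kPa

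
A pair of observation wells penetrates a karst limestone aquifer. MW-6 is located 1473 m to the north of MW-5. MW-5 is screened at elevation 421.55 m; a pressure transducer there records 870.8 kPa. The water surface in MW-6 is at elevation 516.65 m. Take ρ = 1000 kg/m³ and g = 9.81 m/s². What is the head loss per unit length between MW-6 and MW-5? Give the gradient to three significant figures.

Pressure head at MW-5: ψ = P/(ρg) = 870.8×1000 / (1000 × 9.81) = 88.77 m.
Total head at MW-5: h = z + ψ = 421.55 + 88.77 = 510.32 m.
Total head at MW-6: h = 516.65 m (water level in the piezometer is the total head).
Head difference: h(MW-5) − h(MW-6) = 510.32 − 516.65 = -6.33 m.
Hydraulic gradient: i = |Δh| / L = 6.33 / 1473 = 0.00430.

i ≈ 0.00430 m/m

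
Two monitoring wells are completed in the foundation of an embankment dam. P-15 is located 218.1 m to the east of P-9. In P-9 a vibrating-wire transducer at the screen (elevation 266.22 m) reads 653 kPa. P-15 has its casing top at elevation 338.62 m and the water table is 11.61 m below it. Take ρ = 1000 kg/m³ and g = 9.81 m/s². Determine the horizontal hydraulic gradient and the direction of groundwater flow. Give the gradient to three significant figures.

Pressure head at P-9: ψ = P/(ρg) = 653×1000 / (1000 × 9.81) = 66.56 m.
Total head at P-9: h = z + ψ = 266.22 + 66.56 = 332.78 m.
Total head at P-15: h = 338.62 − 11.61 = 327.01 m.
Head difference: h(P-9) − h(P-15) = 332.78 − 327.01 = 5.77 m.
Hydraulic gradient: i = |Δh| / L = 5.77 / 218.1 = 0.0265.
Flow is from higher to lower head: from P-9 toward P-15, i.e. toward the east.

i ≈ 0.0265; groundwater flows toward the east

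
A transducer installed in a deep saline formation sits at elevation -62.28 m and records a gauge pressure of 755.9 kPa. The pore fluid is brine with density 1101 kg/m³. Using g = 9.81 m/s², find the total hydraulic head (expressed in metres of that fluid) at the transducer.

h ≈ 7.71 m

ψ = P/(ρg) = 755.9×1000 / (1101 × 9.81) = 69.99 m.
h = z + ψ = -62.28 + 69.99 = 7.71 m.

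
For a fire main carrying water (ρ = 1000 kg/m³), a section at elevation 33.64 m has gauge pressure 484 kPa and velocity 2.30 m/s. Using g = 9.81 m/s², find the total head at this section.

h ≈ 83.25 m

Pressure head ψ = P/(ρg) = 484×1000 / (1000 × 9.81) = 49.34 m.
Velocity head = v²/(2g) = 2.30² / (2 × 9.81) = 0.270 m.
h = z + ψ + v²/(2g) = 33.64 + 49.34 + 0.270 = 83.25 m.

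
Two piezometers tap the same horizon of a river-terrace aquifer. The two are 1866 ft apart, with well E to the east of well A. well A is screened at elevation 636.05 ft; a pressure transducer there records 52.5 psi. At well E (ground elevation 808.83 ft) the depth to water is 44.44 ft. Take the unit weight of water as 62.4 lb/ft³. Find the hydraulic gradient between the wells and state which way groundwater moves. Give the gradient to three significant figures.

Pressure head at well A: ψ = 144·P/γ = 144 × 52.5 / 62.4 = 121.15 ft.
Total head at well A: h = z + ψ = 636.05 + 121.15 = 757.20 ft.
Total head at well E: h = 808.83 − 44.44 = 764.39 ft.
Head difference: h(well A) − h(well E) = 757.20 − 764.39 = -7.19 ft.
Hydraulic gradient: i = |Δh| / L = 7.19 / 1866 = 0.00385.
Flow is from higher to lower head: from well E toward well A, i.e. toward the west.

i ≈ 0.00385; groundwater flows toward the west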